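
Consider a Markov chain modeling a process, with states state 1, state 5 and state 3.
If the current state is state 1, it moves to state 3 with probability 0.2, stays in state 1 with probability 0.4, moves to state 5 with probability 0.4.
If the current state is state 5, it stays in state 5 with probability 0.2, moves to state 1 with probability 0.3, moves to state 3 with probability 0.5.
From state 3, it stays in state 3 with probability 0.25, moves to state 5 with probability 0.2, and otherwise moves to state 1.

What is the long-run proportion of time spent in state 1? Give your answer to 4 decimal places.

0.4167

Let the stationary distribution be π with π = πP and π_1 + π_2 + π_3 = 1.
π_1 = 0.4·π_1 + 0.3·π_2 + 0.55·π_3
π_2 = 0.4·π_1 + 0.2·π_2 + 0.2·π_3
Solving with the normalization constraint gives π = (0.4167, 0.2833, 0.3000).
So the stationary probability of state 1 is 0.4167.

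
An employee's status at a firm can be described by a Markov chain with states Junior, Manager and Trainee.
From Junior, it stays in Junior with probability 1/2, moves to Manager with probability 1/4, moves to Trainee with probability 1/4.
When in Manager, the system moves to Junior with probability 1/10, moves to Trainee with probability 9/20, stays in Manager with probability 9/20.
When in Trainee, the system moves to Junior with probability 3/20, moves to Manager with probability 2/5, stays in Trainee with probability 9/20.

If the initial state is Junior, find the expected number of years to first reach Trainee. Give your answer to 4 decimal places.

Let t(s) be the expected number of years to first reach Trainee from state s, with t(Trainee) = 0. Conditioning on the first year:
t(Junior) = 1 + 0.5·t(Junior) + 0.25·t(Manager)
t(Manager) = 1 + 0.1·t(Junior) + 0.45·t(Manager)
Solving: t(Junior) = 3.2000, t(Manager) = 2.4000.
Expected years from Junior to Trainee: 3.2000.

3.2000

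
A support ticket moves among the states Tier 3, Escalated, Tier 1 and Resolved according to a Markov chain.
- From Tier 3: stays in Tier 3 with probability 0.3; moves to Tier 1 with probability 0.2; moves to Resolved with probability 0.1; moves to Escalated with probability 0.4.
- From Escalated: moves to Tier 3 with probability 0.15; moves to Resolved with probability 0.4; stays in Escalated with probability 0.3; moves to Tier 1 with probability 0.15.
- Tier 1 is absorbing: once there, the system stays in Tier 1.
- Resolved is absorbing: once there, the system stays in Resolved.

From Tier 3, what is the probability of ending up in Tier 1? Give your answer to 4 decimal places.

0.4651

Let h(s) be the probability of absorption at Tier 1 starting from transient state s. Then h(Tier 1) = 1 and h(Resolved) = 0. By first-step analysis:
h(Tier 3) = 0.3·h(Tier 3) + 0.4·h(Escalated) + 0.2·1 + 0.1·0
h(Escalated) = 0.15·h(Tier 3) + 0.3·h(Escalated) + 0.15·1 + 0.4·0
Solving: h(Tier 3) = 0.4651, h(Escalated) = 0.3140.
Starting from Tier 3, the probability is 0.4651.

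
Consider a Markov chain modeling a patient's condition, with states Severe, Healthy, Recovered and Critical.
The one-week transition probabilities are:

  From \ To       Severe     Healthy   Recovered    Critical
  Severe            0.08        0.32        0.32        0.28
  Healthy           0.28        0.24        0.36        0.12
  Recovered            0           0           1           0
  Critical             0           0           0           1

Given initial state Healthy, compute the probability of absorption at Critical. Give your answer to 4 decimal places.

0.3097

Let h(s) be the probability of absorption at Critical starting from transient state s. Then h(Critical) = 1 and h(Recovered) = 0. By first-step analysis:
h(Severe) = 0.08·h(Severe) + 0.32·h(Healthy) + 0.32·0 + 0.28·1
h(Healthy) = 0.28·h(Severe) + 0.24·h(Healthy) + 0.36·0 + 0.12·1
Solving: h(Severe) = 0.4121, h(Healthy) = 0.3097.
Starting from Healthy, the probability is 0.3097.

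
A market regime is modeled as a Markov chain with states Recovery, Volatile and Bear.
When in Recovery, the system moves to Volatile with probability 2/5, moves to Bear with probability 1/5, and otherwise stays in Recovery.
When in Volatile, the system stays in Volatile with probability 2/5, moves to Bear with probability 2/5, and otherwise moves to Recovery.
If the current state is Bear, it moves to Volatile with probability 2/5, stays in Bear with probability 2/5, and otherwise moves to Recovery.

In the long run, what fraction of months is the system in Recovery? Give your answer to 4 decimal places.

Let the stationary distribution be π with π = πP and π_1 + π_2 + π_3 = 1.
π_1 = 0.4·π_1 + 0.2·π_2 + 0.2·π_3
π_2 = 0.4·π_1 + 0.4·π_2 + 0.4·π_3
Solving with the normalization constraint gives π = (0.2500, 0.4000, 0.3500).
So the stationary probability of Recovery is 0.2500.

0.2500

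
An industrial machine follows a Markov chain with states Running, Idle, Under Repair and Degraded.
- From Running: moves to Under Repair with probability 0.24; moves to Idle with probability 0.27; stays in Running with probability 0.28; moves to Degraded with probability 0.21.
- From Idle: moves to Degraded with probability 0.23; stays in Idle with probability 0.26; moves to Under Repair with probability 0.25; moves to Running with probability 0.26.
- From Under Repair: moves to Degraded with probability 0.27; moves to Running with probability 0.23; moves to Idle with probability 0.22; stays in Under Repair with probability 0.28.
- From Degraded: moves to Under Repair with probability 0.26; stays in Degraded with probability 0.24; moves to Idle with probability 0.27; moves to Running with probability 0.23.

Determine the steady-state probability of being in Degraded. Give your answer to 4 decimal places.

Let the stationary distribution be π with π = πP and π_1 + π_2 + π_3 + π_4 = 1.
π_1 = 0.28·π_1 + 0.26·π_2 + 0.23·π_3 + 0.23·π_4
π_2 = 0.27·π_1 + 0.26·π_2 + 0.22·π_3 + 0.27·π_4
π_3 = 0.24·π_1 + 0.25·π_2 + 0.28·π_3 + 0.26·π_4
Solving with the normalization constraint gives π = (0.2501, 0.2546, 0.2576, 0.2377).
So the stationary probability of Degraded is 0.2377.

0.2377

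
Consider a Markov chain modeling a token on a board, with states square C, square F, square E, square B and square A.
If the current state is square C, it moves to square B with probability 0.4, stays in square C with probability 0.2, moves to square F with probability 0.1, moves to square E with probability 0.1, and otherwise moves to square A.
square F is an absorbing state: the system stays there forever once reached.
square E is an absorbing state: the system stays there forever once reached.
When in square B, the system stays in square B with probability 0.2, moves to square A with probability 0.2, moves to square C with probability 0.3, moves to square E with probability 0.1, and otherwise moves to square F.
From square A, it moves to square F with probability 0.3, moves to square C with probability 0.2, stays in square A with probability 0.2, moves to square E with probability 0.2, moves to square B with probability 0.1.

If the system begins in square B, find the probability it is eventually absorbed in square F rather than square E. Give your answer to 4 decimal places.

Let h(s) be the probability of absorption at square F starting from transient state s. Then h(square F) = 1 and h(square E) = 0. By first-step analysis:
h(square C) = 0.2·h(square C) + 0.1·1 + 0.1·0 + 0.4·h(square B) + 0.2·h(square A)
h(square B) = 0.3·h(square C) + 0.2·1 + 0.1·0 + 0.2·h(square B) + 0.2·h(square A)
h(square A) = 0.2·h(square C) + 0.3·1 + 0.2·0 + 0.1·h(square B) + 0.2·h(square A)
Solving: h(square C) = 0.5838, h(square B) = 0.6185, h(square A) = 0.5983.
Starting from square B, the probability is 0.6185.

0.6185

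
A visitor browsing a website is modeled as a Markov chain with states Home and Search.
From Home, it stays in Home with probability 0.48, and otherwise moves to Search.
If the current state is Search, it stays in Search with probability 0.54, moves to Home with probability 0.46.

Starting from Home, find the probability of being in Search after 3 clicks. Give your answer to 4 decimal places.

0.5306

Propagate the distribution vector 3 clicks from Home.
After 0 clicks: (1.0000, 0.0000)
After 1 click: (0.4800, 0.5200)
After 2 clicks: (0.4696, 0.5304)
After 3 clicks: (0.4694, 0.5306)
P(in Search after 3 clicks) = 0.5306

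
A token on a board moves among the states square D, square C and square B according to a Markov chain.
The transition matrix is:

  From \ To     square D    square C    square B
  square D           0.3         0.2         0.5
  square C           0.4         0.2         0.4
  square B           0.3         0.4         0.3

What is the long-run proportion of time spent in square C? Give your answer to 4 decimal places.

Let the stationary distribution be π with π = πP and π_1 + π_2 + π_3 = 1.
π_1 = 0.3·π_1 + 0.4·π_2 + 0.3·π_3
π_2 = 0.2·π_1 + 0.2·π_2 + 0.4·π_3
Solving with the normalization constraint gives π = (0.3279, 0.2787, 0.3934).
So the stationary probability of square C is 0.2787.

0.2787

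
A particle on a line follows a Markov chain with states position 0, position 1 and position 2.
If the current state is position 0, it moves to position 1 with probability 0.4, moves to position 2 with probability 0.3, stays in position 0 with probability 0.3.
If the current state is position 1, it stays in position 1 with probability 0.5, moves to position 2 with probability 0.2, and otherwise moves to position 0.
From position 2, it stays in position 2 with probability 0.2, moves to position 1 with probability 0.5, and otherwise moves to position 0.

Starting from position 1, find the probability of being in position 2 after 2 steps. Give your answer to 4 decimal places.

0.2300

Sum over the intermediate state after 1 step:
P = P(position 1→position 0)·P(position 0→position 2) + P(position 1→position 1)·P(position 1→position 2) + P(position 1→position 2)·P(position 2→position 2)
  = 0.3×0.3 + 0.5×0.2 + 0.2×0.2
  = 0.0900 + 0.1000 + 0.0400 = 0.2300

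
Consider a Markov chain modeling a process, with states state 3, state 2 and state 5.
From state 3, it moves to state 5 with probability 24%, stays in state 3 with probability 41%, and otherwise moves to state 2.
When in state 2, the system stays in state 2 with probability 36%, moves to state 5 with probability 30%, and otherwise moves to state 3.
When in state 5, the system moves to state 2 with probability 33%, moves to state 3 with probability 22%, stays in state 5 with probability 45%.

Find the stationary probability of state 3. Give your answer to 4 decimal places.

0.3230

Let the stationary distribution be π with π = πP and π_1 + π_2 + π_3 = 1.
π_1 = 0.41·π_1 + 0.34·π_2 + 0.22·π_3
π_2 = 0.35·π_1 + 0.36·π_2 + 0.33·π_3
Solving with the normalization constraint gives π = (0.3230, 0.3469, 0.3301).
So the stationary probability of state 3 is 0.3230.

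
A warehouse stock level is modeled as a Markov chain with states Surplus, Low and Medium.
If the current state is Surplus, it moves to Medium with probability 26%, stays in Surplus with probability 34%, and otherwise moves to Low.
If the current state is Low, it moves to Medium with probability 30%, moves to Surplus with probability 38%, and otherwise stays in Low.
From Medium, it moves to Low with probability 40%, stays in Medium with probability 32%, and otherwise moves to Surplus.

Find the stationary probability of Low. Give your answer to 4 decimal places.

0.3704

Let the stationary distribution be π with π = πP and π_1 + π_2 + π_3 = 1.
π_1 = 0.34·π_1 + 0.38·π_2 + 0.28·π_3
π_2 = 0.4·π_1 + 0.32·π_2 + 0.4·π_3
Solving with the normalization constraint gives π = (0.3373, 0.3704, 0.2924).
So the stationary probability of Low is 0.3704.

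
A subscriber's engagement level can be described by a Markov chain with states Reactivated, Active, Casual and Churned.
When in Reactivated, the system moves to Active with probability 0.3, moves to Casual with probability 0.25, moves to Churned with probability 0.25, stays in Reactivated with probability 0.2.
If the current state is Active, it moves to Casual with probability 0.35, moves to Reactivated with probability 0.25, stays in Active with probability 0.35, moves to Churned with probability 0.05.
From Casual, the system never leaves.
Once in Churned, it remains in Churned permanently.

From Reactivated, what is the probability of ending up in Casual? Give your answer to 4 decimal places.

Let h(s) be the probability of absorption at Casual starting from transient state s. Then h(Casual) = 1 and h(Churned) = 0. By first-step analysis:
h(Reactivated) = 0.2·h(Reactivated) + 0.3·h(Active) + 0.25·1 + 0.25·0
h(Active) = 0.25·h(Reactivated) + 0.35·h(Active) + 0.35·1 + 0.05·0
Solving: h(Reactivated) = 0.6011, h(Active) = 0.7697.
Starting from Reactivated, the probability is 0.6011.

0.6011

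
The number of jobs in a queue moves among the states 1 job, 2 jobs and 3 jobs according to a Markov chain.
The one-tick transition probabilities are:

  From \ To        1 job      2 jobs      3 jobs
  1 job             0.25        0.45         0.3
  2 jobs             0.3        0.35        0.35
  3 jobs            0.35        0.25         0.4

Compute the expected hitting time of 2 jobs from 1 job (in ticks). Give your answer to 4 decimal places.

Let t(s) be the expected number of ticks to first reach 2 jobs from state s, with t(2 jobs) = 0. Conditioning on the first tick:
t(1 job) = 1 + 0.25·t(1 job) + 0.3·t(3 jobs)
t(3 jobs) = 1 + 0.35·t(1 job) + 0.4·t(3 jobs)
Solving: t(1 job) = 2.6087, t(3 jobs) = 3.1884.
Expected ticks from 1 job to 2 jobs: 2.6087.

2.6087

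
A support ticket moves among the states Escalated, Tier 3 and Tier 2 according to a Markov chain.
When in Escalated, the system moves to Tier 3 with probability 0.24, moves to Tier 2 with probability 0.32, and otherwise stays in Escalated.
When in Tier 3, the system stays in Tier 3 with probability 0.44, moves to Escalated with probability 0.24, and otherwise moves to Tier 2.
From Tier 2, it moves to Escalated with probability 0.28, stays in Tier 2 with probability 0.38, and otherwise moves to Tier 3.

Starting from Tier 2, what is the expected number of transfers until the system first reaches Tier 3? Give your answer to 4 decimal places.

Let t(s) be the expected number of transfers to first reach Tier 3 from state s, with t(Tier 3) = 0. Conditioning on the first transfer:
t(Escalated) = 1 + 0.44·t(Escalated) + 0.32·t(Tier 2)
t(Tier 2) = 1 + 0.28·t(Escalated) + 0.38·t(Tier 2)
Solving: t(Escalated) = 3.6491, t(Tier 2) = 3.2609.
Expected transfers from Tier 2 to Tier 3: 3.2609.

3.2609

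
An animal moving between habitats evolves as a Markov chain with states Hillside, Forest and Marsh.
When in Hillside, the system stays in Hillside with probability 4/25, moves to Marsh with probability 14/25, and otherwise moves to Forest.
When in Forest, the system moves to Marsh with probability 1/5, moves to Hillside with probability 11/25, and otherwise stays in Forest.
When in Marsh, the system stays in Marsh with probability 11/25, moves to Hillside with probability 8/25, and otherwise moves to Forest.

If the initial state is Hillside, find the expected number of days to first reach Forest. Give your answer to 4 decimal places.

3.8462

Let t(s) be the expected number of days to first reach Forest from state s, with t(Forest) = 0. Conditioning on the first day:
t(Hillside) = 1 + 0.16·t(Hillside) + 0.56·t(Marsh)
t(Marsh) = 1 + 0.32·t(Hillside) + 0.44·t(Marsh)
Solving: t(Hillside) = 3.8462, t(Marsh) = 3.9835.
Expected days from Hillside to Forest: 3.8462.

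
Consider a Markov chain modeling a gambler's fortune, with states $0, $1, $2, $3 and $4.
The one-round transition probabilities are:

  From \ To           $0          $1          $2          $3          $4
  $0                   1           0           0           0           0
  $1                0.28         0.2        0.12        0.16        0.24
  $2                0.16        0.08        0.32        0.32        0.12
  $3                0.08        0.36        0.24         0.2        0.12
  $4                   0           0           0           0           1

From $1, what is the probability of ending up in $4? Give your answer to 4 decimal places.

Let h(s) be the probability of absorption at $4 starting from transient state s. Then h($4) = 1 and h($0) = 0. By first-step analysis:
h($1) = 0.28·0 + 0.2·h($1) + 0.12·h($2) + 0.16·h($3) + 0.24·1
h($2) = 0.16·0 + 0.08·h($1) + 0.32·h($2) + 0.32·h($3) + 0.12·1
h($3) = 0.08·0 + 0.36·h($1) + 0.24·h($2) + 0.2·h($3) + 0.12·1
Solving: h($1) = 0.4707, h($2) = 0.4682, h($3) = 0.5023.
Starting from $1, the probability is 0.4707.

0.4707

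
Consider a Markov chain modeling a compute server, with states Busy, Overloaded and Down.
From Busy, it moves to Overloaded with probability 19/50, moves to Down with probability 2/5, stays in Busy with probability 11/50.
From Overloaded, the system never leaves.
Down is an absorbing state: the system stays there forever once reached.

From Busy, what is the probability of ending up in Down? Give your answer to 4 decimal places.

0.5128

Let h(s) be the probability of absorption at Down starting from transient state s. Then h(Down) = 1 and h(Overloaded) = 0. By first-step analysis:
h(Busy) = 0.22·h(Busy) + 0.38·0 + 0.4·1
Solving: h(Busy) = 0.5128.
Starting from Busy, the probability is 0.5128.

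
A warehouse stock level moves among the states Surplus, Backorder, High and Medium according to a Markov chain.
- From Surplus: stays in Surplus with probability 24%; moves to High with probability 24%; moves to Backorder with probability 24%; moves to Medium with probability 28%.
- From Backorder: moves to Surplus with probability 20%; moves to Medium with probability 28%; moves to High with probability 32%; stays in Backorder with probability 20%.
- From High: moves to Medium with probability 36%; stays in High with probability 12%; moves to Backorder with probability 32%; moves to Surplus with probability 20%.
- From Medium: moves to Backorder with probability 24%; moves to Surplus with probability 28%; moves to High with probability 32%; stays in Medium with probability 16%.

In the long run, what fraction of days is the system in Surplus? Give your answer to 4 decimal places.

Let the stationary distribution be π with π = πP and π_1 + π_2 + π_3 + π_4 = 1.
π_1 = 0.24·π_1 + 0.2·π_2 + 0.2·π_3 + 0.28·π_4
π_2 = 0.24·π_1 + 0.2·π_2 + 0.32·π_3 + 0.24·π_4
π_3 = 0.24·π_1 + 0.32·π_2 + 0.12·π_3 + 0.32·π_4
Solving with the normalization constraint gives π = (0.2307, 0.2501, 0.2513, 0.2679).
So the stationary probability of Surplus is 0.2307.

0.2307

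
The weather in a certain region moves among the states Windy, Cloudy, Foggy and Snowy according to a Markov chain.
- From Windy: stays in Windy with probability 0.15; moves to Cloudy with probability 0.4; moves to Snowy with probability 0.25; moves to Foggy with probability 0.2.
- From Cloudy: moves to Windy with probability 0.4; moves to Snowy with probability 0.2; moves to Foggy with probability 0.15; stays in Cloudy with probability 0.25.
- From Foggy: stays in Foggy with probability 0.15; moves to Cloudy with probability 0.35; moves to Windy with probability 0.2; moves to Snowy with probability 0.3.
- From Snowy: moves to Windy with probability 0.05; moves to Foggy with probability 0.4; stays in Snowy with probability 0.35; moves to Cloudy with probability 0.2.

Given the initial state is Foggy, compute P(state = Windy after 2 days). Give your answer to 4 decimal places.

Propagate the distribution vector 2 days from Foggy.
After 0 days: (0.0000, 0.0000, 1.0000, 0.0000)
After 1 day: (0.2000, 0.3500, 0.1500, 0.3000)
After 2 days: (0.2150, 0.2800, 0.2350, 0.2700)
P(in Windy after 2 days) = 0.2150

0.2150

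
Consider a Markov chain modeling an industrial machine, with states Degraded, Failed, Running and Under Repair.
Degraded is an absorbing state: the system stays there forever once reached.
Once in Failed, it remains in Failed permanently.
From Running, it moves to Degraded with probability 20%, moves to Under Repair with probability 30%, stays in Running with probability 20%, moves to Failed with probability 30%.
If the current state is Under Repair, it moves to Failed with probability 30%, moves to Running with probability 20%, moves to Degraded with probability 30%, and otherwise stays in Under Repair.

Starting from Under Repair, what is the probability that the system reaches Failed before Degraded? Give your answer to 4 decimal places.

Let h(s) be the probability of absorption at Failed starting from transient state s. Then h(Failed) = 1 and h(Degraded) = 0. By first-step analysis:
h(Running) = 0.2·0 + 0.3·1 + 0.2·h(Running) + 0.3·h(Under Repair)
h(Under Repair) = 0.3·0 + 0.3·1 + 0.2·h(Running) + 0.2·h(Under Repair)
Solving: h(Running) = 0.5690, h(Under Repair) = 0.5172.
Starting from Under Repair, the probability is 0.5172.

0.5172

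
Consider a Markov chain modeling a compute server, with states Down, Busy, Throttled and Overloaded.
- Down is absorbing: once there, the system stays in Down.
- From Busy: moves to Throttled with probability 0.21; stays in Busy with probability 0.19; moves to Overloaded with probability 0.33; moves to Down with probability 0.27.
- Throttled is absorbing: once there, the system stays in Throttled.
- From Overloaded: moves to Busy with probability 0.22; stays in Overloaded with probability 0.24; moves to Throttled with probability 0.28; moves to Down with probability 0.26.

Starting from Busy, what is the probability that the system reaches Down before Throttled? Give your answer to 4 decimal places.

Let h(s) be the probability of absorption at Down starting from transient state s. Then h(Down) = 1 and h(Throttled) = 0. By first-step analysis:
h(Busy) = 0.27·1 + 0.19·h(Busy) + 0.21·0 + 0.33·h(Overloaded)
h(Overloaded) = 0.26·1 + 0.22·h(Busy) + 0.28·0 + 0.24·h(Overloaded)
Solving: h(Busy) = 0.5359, h(Overloaded) = 0.4972.
Starting from Busy, the probability is 0.5359.

0.5359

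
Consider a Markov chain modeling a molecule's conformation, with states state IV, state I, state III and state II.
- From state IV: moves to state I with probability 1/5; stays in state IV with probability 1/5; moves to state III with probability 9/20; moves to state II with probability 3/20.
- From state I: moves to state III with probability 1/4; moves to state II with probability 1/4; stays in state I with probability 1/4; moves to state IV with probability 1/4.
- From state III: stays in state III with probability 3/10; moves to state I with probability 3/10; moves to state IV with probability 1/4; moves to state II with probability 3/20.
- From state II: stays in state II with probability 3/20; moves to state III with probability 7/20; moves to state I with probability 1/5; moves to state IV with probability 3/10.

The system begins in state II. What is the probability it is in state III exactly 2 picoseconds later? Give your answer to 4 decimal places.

0.3425

Propagate the distribution vector 2 picoseconds from state II.
After 0 picoseconds: (0.0000, 0.0000, 0.0000, 1.0000)
After 1 picosecond: (0.3000, 0.2000, 0.3500, 0.1500)
After 2 picoseconds: (0.2425, 0.2450, 0.3425, 0.1700)
P(in state III after 2 picoseconds) = 0.3425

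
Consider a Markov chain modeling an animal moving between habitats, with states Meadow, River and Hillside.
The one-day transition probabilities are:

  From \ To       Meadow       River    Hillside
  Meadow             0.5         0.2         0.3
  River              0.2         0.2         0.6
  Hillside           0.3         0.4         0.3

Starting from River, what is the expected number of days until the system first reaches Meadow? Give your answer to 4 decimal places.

Let t(s) be the expected number of days to first reach Meadow from state s, with t(Meadow) = 0. Conditioning on the first day:
t(River) = 1 + 0.2·t(River) + 0.6·t(Hillside)
t(Hillside) = 1 + 0.4·t(River) + 0.3·t(Hillside)
Solving: t(River) = 4.0625, t(Hillside) = 3.7500.
Expected days from River to Meadow: 4.0625.

4.0625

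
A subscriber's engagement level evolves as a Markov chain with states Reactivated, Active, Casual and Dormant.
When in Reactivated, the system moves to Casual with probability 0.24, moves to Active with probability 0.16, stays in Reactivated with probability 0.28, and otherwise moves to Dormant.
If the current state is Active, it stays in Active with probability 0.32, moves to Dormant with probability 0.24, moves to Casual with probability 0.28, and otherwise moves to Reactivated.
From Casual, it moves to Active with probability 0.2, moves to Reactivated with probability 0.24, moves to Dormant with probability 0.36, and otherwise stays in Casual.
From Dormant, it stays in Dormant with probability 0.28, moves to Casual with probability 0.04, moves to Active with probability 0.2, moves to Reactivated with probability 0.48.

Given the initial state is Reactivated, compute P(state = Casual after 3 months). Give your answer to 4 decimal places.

0.1806

Propagate the distribution vector 3 months from Reactivated.
After 0 months: (1.0000, 0.0000, 0.0000, 0.0000)
After 1 month: (0.2800, 0.1600, 0.2400, 0.3200)
After 2 months: (0.3152, 0.2080, 0.1728, 0.3040)
After 3 months: (0.3089, 0.2124, 0.1806, 0.2981)
P(in Casual after 3 months) = 0.1806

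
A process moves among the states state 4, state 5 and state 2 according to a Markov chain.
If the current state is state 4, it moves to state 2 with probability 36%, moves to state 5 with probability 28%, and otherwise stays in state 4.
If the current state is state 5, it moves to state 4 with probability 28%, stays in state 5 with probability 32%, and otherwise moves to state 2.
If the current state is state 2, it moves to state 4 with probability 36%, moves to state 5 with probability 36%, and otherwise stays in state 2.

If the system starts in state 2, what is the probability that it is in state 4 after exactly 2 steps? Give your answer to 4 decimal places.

0.3312

Sum over the intermediate state after 1 step:
P = P(state 2→state 4)·P(state 4→state 4) + P(state 2→state 5)·P(state 5→state 4) + P(state 2→state 2)·P(state 2→state 4)
  = 0.36×0.36 + 0.36×0.28 + 0.28×0.36
  = 0.1296 + 0.1008 + 0.1008 = 0.3312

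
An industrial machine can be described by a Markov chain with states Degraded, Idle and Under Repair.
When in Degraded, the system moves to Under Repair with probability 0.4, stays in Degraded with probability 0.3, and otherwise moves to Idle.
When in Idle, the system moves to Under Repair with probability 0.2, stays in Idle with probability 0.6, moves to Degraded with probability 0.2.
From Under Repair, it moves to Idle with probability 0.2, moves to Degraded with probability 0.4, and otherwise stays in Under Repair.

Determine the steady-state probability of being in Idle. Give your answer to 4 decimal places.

Let the stationary distribution be π with π = πP and π_1 + π_2 + π_3 = 1.
π_1 = 0.3·π_1 + 0.2·π_2 + 0.4·π_3
π_2 = 0.3·π_1 + 0.6·π_2 + 0.2·π_3
Solving with the normalization constraint gives π = (0.2941, 0.3824, 0.3235).
So the stationary probability of Idle is 0.3824.

0.3824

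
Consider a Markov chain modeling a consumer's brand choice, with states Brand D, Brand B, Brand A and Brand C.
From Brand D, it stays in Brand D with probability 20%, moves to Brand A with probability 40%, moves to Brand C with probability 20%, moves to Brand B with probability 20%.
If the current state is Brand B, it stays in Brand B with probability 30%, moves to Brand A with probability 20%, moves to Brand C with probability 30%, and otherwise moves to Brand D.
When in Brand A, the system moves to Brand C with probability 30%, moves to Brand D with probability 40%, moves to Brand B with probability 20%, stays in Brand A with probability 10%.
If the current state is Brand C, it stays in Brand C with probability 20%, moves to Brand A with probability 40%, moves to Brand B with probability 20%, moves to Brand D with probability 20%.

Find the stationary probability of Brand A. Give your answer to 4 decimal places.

Let the stationary distribution be π with π = πP and π_1 + π_2 + π_3 + π_4 = 1.
π_1 = 0.2·π_1 + 0.2·π_2 + 0.4·π_3 + 0.2·π_4
π_2 = 0.2·π_1 + 0.3·π_2 + 0.2·π_3 + 0.2·π_4
π_3 = 0.4·π_1 + 0.2·π_2 + 0.1·π_3 + 0.4·π_4
Solving with the normalization constraint gives π = (0.2547, 0.2222, 0.2735, 0.2496).
So the stationary probability of Brand A is 0.2735.

0.2735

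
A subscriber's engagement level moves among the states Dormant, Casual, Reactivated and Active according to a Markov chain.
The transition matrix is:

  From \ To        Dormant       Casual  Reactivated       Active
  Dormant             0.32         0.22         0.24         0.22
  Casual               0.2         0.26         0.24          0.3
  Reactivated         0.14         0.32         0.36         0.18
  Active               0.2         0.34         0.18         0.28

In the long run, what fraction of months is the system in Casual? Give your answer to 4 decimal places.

0.2868

Let the stationary distribution be π with π = πP and π_1 + π_2 + π_3 + π_4 = 1.
π_1 = 0.32·π_1 + 0.2·π_2 + 0.14·π_3 + 0.2·π_4
π_2 = 0.22·π_1 + 0.26·π_2 + 0.32·π_3 + 0.34·π_4
π_3 = 0.24·π_1 + 0.24·π_2 + 0.36·π_3 + 0.18·π_4
Solving with the normalization constraint gives π = (0.2098, 0.2868, 0.2558, 0.2476).
So the stationary probability of Casual is 0.2868.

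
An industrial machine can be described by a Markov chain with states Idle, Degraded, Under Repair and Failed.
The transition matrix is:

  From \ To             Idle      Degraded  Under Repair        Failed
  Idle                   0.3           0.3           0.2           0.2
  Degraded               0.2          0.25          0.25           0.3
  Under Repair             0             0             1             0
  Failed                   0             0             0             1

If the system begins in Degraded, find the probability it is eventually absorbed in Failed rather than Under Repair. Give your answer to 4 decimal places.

Let h(s) be the probability of absorption at Failed starting from transient state s. Then h(Failed) = 1 and h(Under Repair) = 0. By first-step analysis:
h(Idle) = 0.3·h(Idle) + 0.3·h(Degraded) + 0.2·0 + 0.2·1
h(Degraded) = 0.2·h(Idle) + 0.25·h(Degraded) + 0.25·0 + 0.3·1
Solving: h(Idle) = 0.5161, h(Degraded) = 0.5376.
Starting from Degraded, the probability is 0.5376.

0.5376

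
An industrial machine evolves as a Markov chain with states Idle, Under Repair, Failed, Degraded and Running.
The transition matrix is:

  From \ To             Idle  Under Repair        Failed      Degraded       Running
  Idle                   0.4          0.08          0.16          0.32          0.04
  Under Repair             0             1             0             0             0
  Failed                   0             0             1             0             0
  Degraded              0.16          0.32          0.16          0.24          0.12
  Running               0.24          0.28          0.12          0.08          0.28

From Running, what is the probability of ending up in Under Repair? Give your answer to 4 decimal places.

0.6286

Let h(s) be the probability of absorption at Under Repair starting from transient state s. Then h(Under Repair) = 1 and h(Failed) = 0. By first-step analysis:
h(Idle) = 0.4·h(Idle) + 0.08·1 + 0.16·0 + 0.32·h(Degraded) + 0.04·h(Running)
h(Degraded) = 0.16·h(Idle) + 0.32·1 + 0.16·0 + 0.24·h(Degraded) + 0.12·h(Running)
h(Running) = 0.24·h(Idle) + 0.28·1 + 0.12·0 + 0.08·h(Degraded) + 0.28·h(Running)
Solving: h(Idle) = 0.5100, h(Degraded) = 0.6277, h(Running) = 0.6286.
Starting from Running, the probability is 0.6286.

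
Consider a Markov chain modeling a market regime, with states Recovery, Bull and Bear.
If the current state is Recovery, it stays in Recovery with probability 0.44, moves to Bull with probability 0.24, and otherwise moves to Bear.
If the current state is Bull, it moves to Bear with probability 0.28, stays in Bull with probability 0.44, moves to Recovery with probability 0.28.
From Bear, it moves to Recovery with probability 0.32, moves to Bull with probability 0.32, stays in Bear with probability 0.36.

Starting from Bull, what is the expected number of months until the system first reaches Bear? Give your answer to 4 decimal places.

Let t(s) be the expected number of months to first reach Bear from state s, with t(Bear) = 0. Conditioning on the first month:
t(Recovery) = 1 + 0.44·t(Recovery) + 0.24·t(Bull)
t(Bull) = 1 + 0.28·t(Recovery) + 0.44·t(Bull)
Solving: t(Recovery) = 3.2468, t(Bull) = 3.4091.
Expected months from Bull to Bear: 3.4091.

3.4091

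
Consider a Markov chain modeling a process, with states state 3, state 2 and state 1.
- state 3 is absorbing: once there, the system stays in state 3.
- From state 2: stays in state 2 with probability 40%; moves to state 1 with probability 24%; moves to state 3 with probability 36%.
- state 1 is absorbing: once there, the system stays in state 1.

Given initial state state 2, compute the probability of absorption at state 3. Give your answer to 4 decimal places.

0.6000

Let h(s) be the probability of absorption at state 3 starting from transient state s. Then h(state 3) = 1 and h(state 1) = 0. By first-step analysis:
h(state 2) = 0.36·1 + 0.4·h(state 2) + 0.24·0
Solving: h(state 2) = 0.6000.
Starting from state 2, the probability is 0.6000.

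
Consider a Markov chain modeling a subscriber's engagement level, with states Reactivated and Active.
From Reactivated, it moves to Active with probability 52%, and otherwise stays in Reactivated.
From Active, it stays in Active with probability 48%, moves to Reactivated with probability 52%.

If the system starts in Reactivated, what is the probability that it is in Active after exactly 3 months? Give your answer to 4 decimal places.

0.5000

Propagate the distribution vector 3 months from Reactivated.
After 0 months: (1.0000, 0.0000)
After 1 month: (0.4800, 0.5200)
After 2 months: (0.5008, 0.4992)
After 3 months: (0.5000, 0.5000)
P(in Active after 3 months) = 0.5000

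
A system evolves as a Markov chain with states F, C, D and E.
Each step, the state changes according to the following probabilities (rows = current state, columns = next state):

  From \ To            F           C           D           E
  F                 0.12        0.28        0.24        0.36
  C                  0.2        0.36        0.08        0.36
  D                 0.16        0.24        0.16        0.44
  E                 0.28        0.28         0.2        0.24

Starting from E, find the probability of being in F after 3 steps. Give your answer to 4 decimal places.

0.2059

Propagate the distribution vector 3 steps from E.
After 0 steps: (0.0000, 0.0000, 0.0000, 1.0000)
After 1 step: (0.2800, 0.2800, 0.2000, 0.2400)
After 2 steps: (0.1888, 0.2944, 0.1696, 0.3472)
After 3 steps: (0.2059, 0.2968, 0.1654, 0.3319)
P(in F after 3 steps) = 0.2059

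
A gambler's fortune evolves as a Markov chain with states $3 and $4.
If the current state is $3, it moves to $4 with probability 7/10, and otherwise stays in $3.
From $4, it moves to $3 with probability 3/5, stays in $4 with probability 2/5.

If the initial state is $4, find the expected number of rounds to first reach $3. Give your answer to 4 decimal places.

1.6667

Let t(s) be the expected number of rounds to first reach $3 from state s, with t($3) = 0. Conditioning on the first round:
t($4) = 1 + 0.4·t($4)
Solving: t($4) = 1.6667.
Expected rounds from $4 to $3: 1.6667.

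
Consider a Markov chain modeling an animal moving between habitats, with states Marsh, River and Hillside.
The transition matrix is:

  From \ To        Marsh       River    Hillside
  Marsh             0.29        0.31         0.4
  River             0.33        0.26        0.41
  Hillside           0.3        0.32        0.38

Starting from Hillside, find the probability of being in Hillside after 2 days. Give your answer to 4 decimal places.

Sum over the intermediate state after 1 day:
P = P(Hillside→Marsh)·P(Marsh→Hillside) + P(Hillside→River)·P(River→Hillside) + P(Hillside→Hillside)·P(Hillside→Hillside)
  = 0.3×0.4 + 0.32×0.41 + 0.38×0.38
  = 0.1200 + 0.1312 + 0.1444 = 0.3956

0.3956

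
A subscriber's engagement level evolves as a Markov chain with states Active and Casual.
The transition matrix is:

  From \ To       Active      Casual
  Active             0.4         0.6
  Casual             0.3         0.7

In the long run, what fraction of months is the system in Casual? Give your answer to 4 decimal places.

Let the stationary distribution be π with π = πP and π_1 + π_2 = 1.
π_1 = 0.4·π_1 + 0.3·π_2
Solving with the normalization constraint gives π = (0.3333, 0.6667).
So the stationary probability of Casual is 0.6667.

0.6667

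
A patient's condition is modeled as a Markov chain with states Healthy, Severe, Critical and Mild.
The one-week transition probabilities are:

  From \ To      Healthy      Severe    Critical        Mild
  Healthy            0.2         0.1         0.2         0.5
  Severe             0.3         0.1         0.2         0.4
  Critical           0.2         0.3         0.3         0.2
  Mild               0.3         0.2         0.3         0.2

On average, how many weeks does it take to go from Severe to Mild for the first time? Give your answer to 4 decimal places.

Let t(s) be the expected number of weeks to first reach Mild from state s, with t(Mild) = 0. Conditioning on the first week:
t(Healthy) = 1 + 0.2·t(Healthy) + 0.1·t(Severe) + 0.2·t(Critical)
t(Severe) = 1 + 0.3·t(Healthy) + 0.1·t(Severe) + 0.2·t(Critical)
t(Critical) = 1 + 0.2·t(Healthy) + 0.3·t(Severe) + 0.3·t(Critical)
Solving: t(Healthy) = 2.3873, t(Severe) = 2.6260, t(Critical) = 3.2361.
Expected weeks from Severe to Mild: 2.6260.

2.6260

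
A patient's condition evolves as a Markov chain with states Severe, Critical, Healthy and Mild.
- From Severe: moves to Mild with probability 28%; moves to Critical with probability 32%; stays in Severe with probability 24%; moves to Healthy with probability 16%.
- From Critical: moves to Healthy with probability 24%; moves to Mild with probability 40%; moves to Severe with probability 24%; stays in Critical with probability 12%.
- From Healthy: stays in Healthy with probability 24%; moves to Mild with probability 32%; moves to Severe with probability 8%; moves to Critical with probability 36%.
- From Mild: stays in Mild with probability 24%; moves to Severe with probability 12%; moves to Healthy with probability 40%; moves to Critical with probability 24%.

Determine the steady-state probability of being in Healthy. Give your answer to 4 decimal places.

Let the stationary distribution be π with π = πP and π_1 + π_2 + π_3 + π_4 = 1.
π_1 = 0.24·π_1 + 0.24·π_2 + 0.08·π_3 + 0.12·π_4
π_2 = 0.32·π_1 + 0.12·π_2 + 0.36·π_3 + 0.24·π_4
π_3 = 0.16·π_1 + 0.24·π_2 + 0.24·π_3 + 0.4·π_4
Solving with the normalization constraint gives π = (0.1586, 0.2553, 0.2768, 0.3093).
So the stationary probability of Healthy is 0.2768.

0.2768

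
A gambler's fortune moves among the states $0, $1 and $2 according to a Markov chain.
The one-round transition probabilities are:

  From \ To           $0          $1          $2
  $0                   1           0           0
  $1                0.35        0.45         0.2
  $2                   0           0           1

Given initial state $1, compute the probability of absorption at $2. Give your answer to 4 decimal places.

Let h(s) be the probability of absorption at $2 starting from transient state s. Then h($2) = 1 and h($0) = 0. By first-step analysis:
h($1) = 0.35·0 + 0.45·h($1) + 0.2·1
Solving: h($1) = 0.3636.
Starting from $1, the probability is 0.3636.

0.3636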